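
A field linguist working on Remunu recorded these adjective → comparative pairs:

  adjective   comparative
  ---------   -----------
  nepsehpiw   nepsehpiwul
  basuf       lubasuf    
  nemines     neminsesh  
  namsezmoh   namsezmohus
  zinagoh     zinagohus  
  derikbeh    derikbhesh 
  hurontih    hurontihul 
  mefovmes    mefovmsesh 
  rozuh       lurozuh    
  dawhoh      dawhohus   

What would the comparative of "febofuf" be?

lufebofuf

derikbeh and hurontih both end in -h yet inflect differently (derikbhesh, hurontihul), so the final letter is not what conditions the rule; the last vowel is.
"febofuf" has last vowel 'u'. The stems whose last vowel is 'u' (rozuh → lurozuh, basuf → lubasuf) add the prefix lu-.
The other patterns: stems whose last vowel is 'e' delete the last vowel and add -esh; stems whose last vowel is 'i' add -ul; stems whose last vowel is 'o' add -us.
So febofuf → lufebofuf.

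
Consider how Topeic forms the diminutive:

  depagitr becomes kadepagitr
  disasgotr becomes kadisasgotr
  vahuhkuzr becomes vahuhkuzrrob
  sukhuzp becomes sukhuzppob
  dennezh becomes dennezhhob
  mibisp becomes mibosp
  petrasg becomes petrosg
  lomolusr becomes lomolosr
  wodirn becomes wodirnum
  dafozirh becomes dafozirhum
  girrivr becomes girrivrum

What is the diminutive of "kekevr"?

depagitr and vahuhkuzr both end in -r yet inflect differently (kadepagitr, vahuhkuzrrob), so the final letter is not what conditions the rule; the second-to-last letter is.
"kekevr" has second-to-last letter 'v'. The one such stem in the data (girrivr → girrivrum) adds -um, so the same rule applies.
The other patterns: stems whose second-to-last letter is 't' add the prefix ka-; stems whose second-to-last letter is 'z' double the final consonant and add -ob; stems whose second-to-last letter is 's' change the last vowel to 'o'.
So kekevr → kekevrum.

kekevrum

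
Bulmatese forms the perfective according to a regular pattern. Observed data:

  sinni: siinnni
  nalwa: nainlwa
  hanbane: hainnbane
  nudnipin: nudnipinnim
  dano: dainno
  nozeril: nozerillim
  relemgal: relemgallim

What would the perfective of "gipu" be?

giinpu

relemgal and nalwa both have last vowel 'a' yet inflect differently (relemgallim, nainlwa), so the last vowel is not what conditions the rule; whether the stem ends in a vowel or a consonant is.
"gipu" ends in a vowel. The stems ending in a vowel (hanbane → hainnbane, dano → dainno, nalwa → nainlwa) insert -in- after the first vowel.
The other pattern: stems ending in a consonant double the final consonant and add -im.
So gipu → giinpu.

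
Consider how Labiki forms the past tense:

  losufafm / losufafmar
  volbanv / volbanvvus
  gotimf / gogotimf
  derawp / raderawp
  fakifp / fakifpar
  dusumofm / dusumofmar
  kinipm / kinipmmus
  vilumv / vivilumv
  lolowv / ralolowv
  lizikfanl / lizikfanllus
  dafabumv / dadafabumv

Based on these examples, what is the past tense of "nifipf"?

nifipffus

vilumv and lolowv both end in -v yet inflect differently (vivilumv, ralolowv), so the final letter is not what conditions the rule; the second-to-last letter is.
"nifipf" has second-to-last letter 'p'. The one such stem in the data (kinipm → kinipmmus) doubles the final consonant and adds -us (as do volbanv, lizikfanl), so the same rule applies.
So nifipf → nifipffus.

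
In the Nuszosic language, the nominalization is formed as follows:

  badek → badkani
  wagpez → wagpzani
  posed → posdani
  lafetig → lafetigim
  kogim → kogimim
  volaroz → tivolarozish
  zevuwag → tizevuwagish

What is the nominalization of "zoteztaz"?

tizoteztazish

wagpez and volaroz both end in -z yet inflect differently (wagpzani, tivolarozish), so the final letter is not what conditions the rule; the last vowel is.
"zoteztaz" has last vowel 'a'. The one such stem in the data (zevuwag → tizevuwagish) adds ti- … -ish around the stem, so the same rule applies.
The other patterns: stems whose last vowel is 'e' delete the last vowel and add -ani; stems whose last vowel is 'i' add -im.
So zoteztaz → tizoteztazish.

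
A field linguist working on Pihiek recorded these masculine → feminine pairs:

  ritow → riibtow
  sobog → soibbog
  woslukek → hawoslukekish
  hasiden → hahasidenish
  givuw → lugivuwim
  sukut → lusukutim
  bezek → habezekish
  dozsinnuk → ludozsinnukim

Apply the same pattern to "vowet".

havowetish

"vowet" has last vowel 'e'. The stems whose last vowel is 'e' (hasiden → hahasidenish, woslukek → hawoslukekish, bezek → habezekish) add ha- … -ish around the stem.
The other patterns: stems whose last vowel is 'u' add lu- … -im around the stem; stems whose last vowel is 'o' insert -ib- after the first vowel.
So vowet → havowetish.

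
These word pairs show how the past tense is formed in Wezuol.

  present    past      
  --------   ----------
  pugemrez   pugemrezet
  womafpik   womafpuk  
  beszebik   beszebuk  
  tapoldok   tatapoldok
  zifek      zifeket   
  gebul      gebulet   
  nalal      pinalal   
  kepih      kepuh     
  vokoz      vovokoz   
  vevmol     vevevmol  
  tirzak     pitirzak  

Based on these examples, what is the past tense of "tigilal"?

nalal and gebul both end in -l yet inflect differently (pinalal, gebulet), so the final letter is not what conditions the rule; the last vowel is.
"tigilal" has last vowel 'a'. The stems whose last vowel is 'a' (tirzak → pitirzak, nalal → pinalal) add the prefix pi-.
So tigilal → pitigilal.

pitigilal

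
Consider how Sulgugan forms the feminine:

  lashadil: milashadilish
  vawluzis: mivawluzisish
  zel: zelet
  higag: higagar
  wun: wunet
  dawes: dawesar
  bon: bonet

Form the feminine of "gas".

gaset

zel and lashadil both end in -l yet inflect differently (zelet, milashadilish), so the final letter is not what conditions the rule; the number of vowels is.
"gas" has 1 vowel. The stems with 1 vowel (bon → bonet, wun → wunet, zel → zelet) add -et.
The other patterns: stems with 2 vowels add -ar; stems with 3 vowels add mi- … -ish around the stem.
So gas → gaset.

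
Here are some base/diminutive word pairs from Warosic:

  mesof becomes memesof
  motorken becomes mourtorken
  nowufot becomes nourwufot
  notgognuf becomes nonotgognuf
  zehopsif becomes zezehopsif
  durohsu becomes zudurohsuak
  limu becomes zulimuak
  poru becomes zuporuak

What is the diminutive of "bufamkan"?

buurfamkan

notgognuf and durohsu both have last vowel 'u' yet inflect differently (nonotgognuf, zudurohsuak), so the last vowel is not what conditions the rule; the final letter is.
"bufamkan" ends in -n. The one such stem in the data (motorken → mourtorken) inserts -ur- after the first vowel (as does nowufot), so the same rule applies.
So bufamkan → buurfamkan.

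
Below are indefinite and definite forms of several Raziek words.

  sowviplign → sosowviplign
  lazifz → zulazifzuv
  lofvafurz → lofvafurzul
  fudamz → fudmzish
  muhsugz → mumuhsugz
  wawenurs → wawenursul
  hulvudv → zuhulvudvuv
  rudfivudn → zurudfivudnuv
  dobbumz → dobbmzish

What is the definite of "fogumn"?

fogmnish

dobbumz and muhsugz both end in -z yet inflect differently (dobbmzish, mumuhsugz), so the final letter is not what conditions the rule; the second-to-last letter is.
"fogumn" has second-to-last letter 'm'. The stems whose second-to-last letter is 'm' (dobbumz → dobbmzish, fudamz → fudmzish) delete the last vowel and add -ish.
The other patterns: stems whose second-to-last letter is 'g' repeat the first consonant+vowel as a prefix; stems whose second-to-last letter is 'r' add -ul; stems whose second-to-last letter is 'd' or 'f' add zu- … -uv around the stem.
So fogumn → fogmnish.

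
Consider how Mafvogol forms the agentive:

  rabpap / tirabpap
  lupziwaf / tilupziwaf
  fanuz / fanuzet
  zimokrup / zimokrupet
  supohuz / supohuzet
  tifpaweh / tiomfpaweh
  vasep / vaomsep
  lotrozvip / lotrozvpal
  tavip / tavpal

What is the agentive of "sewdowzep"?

seomwdowzep

rabpap and zimokrup both end in -p yet inflect differently (tirabpap, zimokrupet), so the final letter is not what conditions the rule; the last vowel is.
"sewdowzep" has last vowel 'e'. The stems whose last vowel is 'e' (tifpaweh → tiomfpaweh, vasep → vaomsep) insert -om- after the first vowel.
The other patterns: stems whose last vowel is 'a' add the prefix ti-; stems whose last vowel is 'u' add -et; stems whose last vowel is 'i' delete the last vowel and add -al.
So sewdowzep → seomwdowzep.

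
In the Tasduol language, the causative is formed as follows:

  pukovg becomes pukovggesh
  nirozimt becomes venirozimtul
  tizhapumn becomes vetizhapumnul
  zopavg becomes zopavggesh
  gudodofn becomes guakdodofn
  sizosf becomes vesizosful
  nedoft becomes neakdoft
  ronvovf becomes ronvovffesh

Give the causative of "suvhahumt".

vesuvhahumtul

"suvhahumt" has second-to-last letter 'm'. The stems whose second-to-last letter is 'm' (nirozimt → venirozimtul, tizhapumn → vetizhapumnul) add ve- … -ul around the stem.
So suvhahumt → vesuvhahumtul.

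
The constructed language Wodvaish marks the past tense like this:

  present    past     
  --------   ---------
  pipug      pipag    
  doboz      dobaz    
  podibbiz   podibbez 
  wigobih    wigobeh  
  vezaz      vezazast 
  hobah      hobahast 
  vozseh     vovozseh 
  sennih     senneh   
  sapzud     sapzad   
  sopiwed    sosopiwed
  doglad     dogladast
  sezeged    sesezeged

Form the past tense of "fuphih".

fupheh

sopiwed and doglad both end in -d yet inflect differently (sosopiwed, dogladast), so the final letter is not what conditions the rule; the last vowel is.
"fuphih" has last vowel 'i'. The stems whose last vowel is 'i' (sennih → senneh, wigobih → wigobeh, podibbiz → podibbez) change the last vowel to 'e'.
So fuphih → fupheh.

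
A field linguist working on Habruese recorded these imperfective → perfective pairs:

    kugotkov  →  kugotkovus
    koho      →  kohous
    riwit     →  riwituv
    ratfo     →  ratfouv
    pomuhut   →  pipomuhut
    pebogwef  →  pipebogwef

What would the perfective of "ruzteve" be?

ruzteveuv

"ruzteve" begins with r-. The stems beginning with r- (riwit → riwituv, ratfo → ratfouv) add -uv.
The other patterns: stems beginning with k- add -us; stems beginning with p- add the prefix pi-.
So ruzteve → ruzteveuv.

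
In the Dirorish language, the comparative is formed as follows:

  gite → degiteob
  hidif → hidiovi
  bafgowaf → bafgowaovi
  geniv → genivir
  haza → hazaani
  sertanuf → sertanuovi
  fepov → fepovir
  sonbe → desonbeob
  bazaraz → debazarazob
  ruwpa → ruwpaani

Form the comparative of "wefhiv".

bafgowaf and haza both have last vowel 'a' yet inflect differently (bafgowaovi, hazaani), so the last vowel is not what conditions the rule; the final letter is.
"wefhiv" ends in -v. The stems ending in -v (geniv → genivir, fepov → fepovir) add -ir.
So wefhiv → wefhivir.

wefhivir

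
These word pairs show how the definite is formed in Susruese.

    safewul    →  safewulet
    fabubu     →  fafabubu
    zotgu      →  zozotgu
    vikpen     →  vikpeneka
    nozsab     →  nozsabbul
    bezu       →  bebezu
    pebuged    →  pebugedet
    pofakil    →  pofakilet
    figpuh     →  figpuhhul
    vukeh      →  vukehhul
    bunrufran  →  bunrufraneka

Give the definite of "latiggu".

safewul and zotgu both have last vowel 'u' yet inflect differently (safewulet, zozotgu), so the last vowel is not what conditions the rule; the final letter is.
"latiggu" ends in -u. The stems ending in -u (zotgu → zozotgu, fabubu → fafabubu, bezu → bebezu) repeat the first consonant+vowel as a prefix.
So latiggu → lalatiggu.

lalatiggu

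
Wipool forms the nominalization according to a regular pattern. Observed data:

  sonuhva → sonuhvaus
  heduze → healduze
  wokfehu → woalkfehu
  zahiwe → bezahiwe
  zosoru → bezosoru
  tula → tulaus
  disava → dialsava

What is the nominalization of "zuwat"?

bezuwat

zahiwe and heduze both end in -e yet inflect differently (bezahiwe, healduze), so the final letter is not what conditions the rule; the first letter is.
"zuwat" begins with z-. The stems beginning with z- (zahiwe → bezahiwe, zosoru → bezosoru) add the prefix be-.
The other patterns: stems beginning with s- or t- add -us; stems beginning with d-, h- or w- insert -al- after the first vowel.
So zuwat → bezuwat.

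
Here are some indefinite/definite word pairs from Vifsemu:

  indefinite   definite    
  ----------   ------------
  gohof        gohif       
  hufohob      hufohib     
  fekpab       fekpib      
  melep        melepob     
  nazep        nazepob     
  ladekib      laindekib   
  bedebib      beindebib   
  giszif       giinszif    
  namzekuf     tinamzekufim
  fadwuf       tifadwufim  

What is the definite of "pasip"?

hufohob and ladekib both end in -b yet inflect differently (hufohib, laindekib), so the final letter is not what conditions the rule; the last vowel is.
"pasip" has last vowel 'i'. The stems whose last vowel is 'i' (ladekib → laindekib, bedebib → beindebib, giszif → giinszif) insert -in- after the first vowel.
The other patterns: stems whose last vowel is 'a' or 'o' change the last vowel to 'i'; stems whose last vowel is 'e' add -ob; stems whose last vowel is 'u' add ti- … -im around the stem.
So pasip → painsip.

painsip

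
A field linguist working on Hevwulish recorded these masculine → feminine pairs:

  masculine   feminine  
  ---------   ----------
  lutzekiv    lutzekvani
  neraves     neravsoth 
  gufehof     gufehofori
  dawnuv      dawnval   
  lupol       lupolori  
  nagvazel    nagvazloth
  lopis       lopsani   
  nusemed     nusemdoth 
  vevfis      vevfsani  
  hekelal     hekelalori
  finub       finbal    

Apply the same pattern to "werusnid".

werusndani

dawnuv and lutzekiv both end in -v yet inflect differently (dawnval, lutzekvani), so the final letter is not what conditions the rule; the last vowel is.
"werusnid" has last vowel 'i'. The stems whose last vowel is 'i' (lutzekiv → lutzekvani, vevfis → vevfsani, lopis → lopsani) delete the last vowel and add -ani.
So werusnid → werusndani.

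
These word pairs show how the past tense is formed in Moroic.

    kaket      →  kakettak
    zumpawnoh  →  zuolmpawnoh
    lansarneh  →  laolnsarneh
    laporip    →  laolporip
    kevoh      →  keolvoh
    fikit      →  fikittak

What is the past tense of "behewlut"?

behewluttak

"behewlut" ends in -t. The stems ending in -t (fikit → fikittak, kaket → kakettak) double the final consonant and add -ak.
The other pattern: stems ending in -h or -p insert -ol- after the first vowel.
So behewlut → behewluttak.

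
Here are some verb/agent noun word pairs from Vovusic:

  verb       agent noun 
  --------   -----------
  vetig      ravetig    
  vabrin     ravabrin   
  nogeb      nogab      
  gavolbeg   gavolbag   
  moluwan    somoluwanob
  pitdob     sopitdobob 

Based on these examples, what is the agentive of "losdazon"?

solosdazonob

"losdazon" has last vowel 'o'. The one such stem in the data (pitdob → sopitdobob) adds so- … -ob around the stem, so the same rule applies.
The other patterns: stems whose last vowel is 'i' add the prefix ra-; stems whose last vowel is 'e' change the last vowel to 'a'.
So losdazon → solosdazonob.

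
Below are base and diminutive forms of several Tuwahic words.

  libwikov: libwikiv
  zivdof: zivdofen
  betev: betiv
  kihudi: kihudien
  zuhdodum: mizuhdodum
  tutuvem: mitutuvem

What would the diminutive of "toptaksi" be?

toptaksien

tutuvem and betev both have last vowel 'e' yet inflect differently (mitutuvem, betiv), so the last vowel is not what conditions the rule; the final letter is.
"toptaksi" ends in -i. The one such stem in the data (kihudi → kihudien) adds -en, so the same rule applies.
So toptaksi → toptaksien.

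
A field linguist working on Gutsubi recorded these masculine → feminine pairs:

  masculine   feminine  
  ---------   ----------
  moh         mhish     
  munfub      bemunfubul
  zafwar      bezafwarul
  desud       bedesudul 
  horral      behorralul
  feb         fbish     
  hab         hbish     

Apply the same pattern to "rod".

munfub and feb both end in -b yet inflect differently (bemunfubul, fbish), so the final letter is not what conditions the rule; the number of vowels is.
"rod" has 1 vowel. The stems with 1 vowel (feb → fbish, moh → mhish, hab → hbish) delete the last vowel and add -ish.
The other pattern: stems with 2 vowels add be- … -ul around the stem.
So rod → rdish.

rdish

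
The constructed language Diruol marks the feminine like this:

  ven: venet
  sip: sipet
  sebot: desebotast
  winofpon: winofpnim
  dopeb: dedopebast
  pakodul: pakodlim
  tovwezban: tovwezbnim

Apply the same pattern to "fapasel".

fapaslim

ven and winofpon both end in -n yet inflect differently (venet, winofpnim), so the final letter is not what conditions the rule; the number of vowels is.
"fapasel" has 3 vowels. The stems with 3 vowels (winofpon → winofpnim, pakodul → pakodlim, tovwezban → tovwezbnim) delete the last vowel and add -im.
The other patterns: stems with 1 vowel add -et; stems with 2 vowels add de- … -ast around the stem.
So fapasel → fapaslim.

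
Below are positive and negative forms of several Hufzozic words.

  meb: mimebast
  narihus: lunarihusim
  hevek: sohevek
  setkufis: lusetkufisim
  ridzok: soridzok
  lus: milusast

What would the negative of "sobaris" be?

lusobarisim

"sobaris" has 3 vowels. The stems with 3 vowels (narihus → lunarihusim, setkufis → lusetkufisim) add lu- … -im around the stem.
The other patterns: stems with 1 vowel add mi- … -ast around the stem; stems with 2 vowels add the prefix so-.
So sobaris → lusobarisim.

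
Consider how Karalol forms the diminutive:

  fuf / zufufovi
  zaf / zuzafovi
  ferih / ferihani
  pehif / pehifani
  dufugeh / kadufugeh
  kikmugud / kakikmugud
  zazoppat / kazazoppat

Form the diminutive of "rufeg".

fuf and pehif both end in -f yet inflect differently (zufufovi, pehifani), so the final letter is not what conditions the rule; the number of vowels is.
"rufeg" has 2 vowels. The stems with 2 vowels (ferih → ferihani, pehif → pehifani) add -ani.
The other patterns: stems with 1 vowel add zu- … -ovi around the stem; stems with 3 vowels add the prefix ka-.
So rufeg → rufegani.

rufegani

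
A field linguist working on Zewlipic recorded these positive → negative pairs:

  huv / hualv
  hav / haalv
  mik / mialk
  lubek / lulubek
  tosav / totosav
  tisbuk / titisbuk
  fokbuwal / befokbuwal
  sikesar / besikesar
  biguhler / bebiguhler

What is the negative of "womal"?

wowomal

mik and lubek both end in -k yet inflect differently (mialk, lulubek), so the final letter is not what conditions the rule; the number of vowels is.
"womal" has 2 vowels. The stems with 2 vowels (lubek → lulubek, tosav → totosav, tisbuk → titisbuk) repeat the first consonant+vowel as a prefix.
The other patterns: stems with 1 vowel insert -al- after the first vowel; stems with 3 vowels add the prefix be-.
So womal → wowomal.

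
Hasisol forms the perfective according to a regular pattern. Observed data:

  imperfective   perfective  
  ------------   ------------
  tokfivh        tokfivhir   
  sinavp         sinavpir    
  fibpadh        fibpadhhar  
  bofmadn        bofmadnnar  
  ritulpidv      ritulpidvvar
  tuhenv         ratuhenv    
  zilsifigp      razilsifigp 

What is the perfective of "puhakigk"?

"puhakigk" has second-to-last letter 'g'. The one such stem in the data (zilsifigp → razilsifigp) adds the prefix ra-, so the same rule applies.
The other patterns: stems whose second-to-last letter is 'v' add -ir; stems whose second-to-last letter is 'd' double the final consonant and add -ar.
So puhakigk → rapuhakigk.

rapuhakigk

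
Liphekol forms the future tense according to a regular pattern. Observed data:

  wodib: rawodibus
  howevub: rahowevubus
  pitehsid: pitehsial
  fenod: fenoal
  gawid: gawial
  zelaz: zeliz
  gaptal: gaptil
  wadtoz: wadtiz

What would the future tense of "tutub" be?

wodib and pitehsid both have last vowel 'i' yet inflect differently (rawodibus, pitehsial), so the last vowel is not what conditions the rule; the final letter is.
"tutub" ends in -b. The stems ending in -b (wodib → rawodibus, howevub → rahowevubus) add ra- … -us around the stem.
The other patterns: stems ending in -d drop the final letter and add -al; stems ending in -l or -z change the last vowel to 'i'.
So tutub → ratutubus.

ratutubus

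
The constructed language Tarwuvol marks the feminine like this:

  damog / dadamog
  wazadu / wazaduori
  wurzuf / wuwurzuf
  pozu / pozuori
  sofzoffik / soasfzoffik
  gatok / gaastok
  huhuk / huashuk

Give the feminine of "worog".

huhuk and pozu both have last vowel 'u' yet inflect differently (huashuk, pozuori), so the last vowel is not what conditions the rule; the final letter is.
"worog" ends in -g. The one such stem in the data (damog → dadamog) repeats the first consonant+vowel as a prefix (as does wurzuf), so the same rule applies.
The other patterns: stems ending in -k insert -as- after the first vowel; stems ending in -u add -ori.
So worog → woworog.

woworog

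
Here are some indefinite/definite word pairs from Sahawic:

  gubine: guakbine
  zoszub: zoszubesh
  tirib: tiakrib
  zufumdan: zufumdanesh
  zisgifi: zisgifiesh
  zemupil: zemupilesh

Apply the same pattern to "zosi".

zosiesh

zoszub and tirib both end in -b yet inflect differently (zoszubesh, tiakrib), so the final letter is not what conditions the rule; the first letter is.
"zosi" begins with z-. The stems beginning with z- (zufumdan → zufumdanesh, zoszub → zoszubesh, zisgifi → zisgifiesh) add -esh.
So zosi → zosiesh.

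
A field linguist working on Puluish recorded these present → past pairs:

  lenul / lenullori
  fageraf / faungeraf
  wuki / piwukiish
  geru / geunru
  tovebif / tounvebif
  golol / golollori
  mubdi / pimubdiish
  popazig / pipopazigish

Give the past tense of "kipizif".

kiunpizif

mubdi and tovebif both have last vowel 'i' yet inflect differently (pimubdiish, tounvebif), so the last vowel is not what conditions the rule; the final letter is.
"kipizif" ends in -f. The stems ending in -f (fageraf → faungeraf, tovebif → tounvebif) insert -un- after the first vowel.
So kipizif → kiunpizif.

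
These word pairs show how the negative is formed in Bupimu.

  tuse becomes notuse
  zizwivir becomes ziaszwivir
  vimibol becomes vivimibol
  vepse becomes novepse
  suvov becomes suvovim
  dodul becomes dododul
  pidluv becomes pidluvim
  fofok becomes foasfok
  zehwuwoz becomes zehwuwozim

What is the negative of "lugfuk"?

pidluv and dodul both have last vowel 'u' yet inflect differently (pidluvim, dododul), so the last vowel is not what conditions the rule; the final letter is.
"lugfuk" ends in -k. The one such stem in the data (fofok → foasfok) inserts -as- after the first vowel (as does zizwivir), so the same rule applies.
The other patterns: stems ending in -e add the prefix no-; stems ending in -v or -z add -im; stems ending in -l repeat the first consonant+vowel as a prefix.
So lugfuk → luasgfuk.

luasgfuk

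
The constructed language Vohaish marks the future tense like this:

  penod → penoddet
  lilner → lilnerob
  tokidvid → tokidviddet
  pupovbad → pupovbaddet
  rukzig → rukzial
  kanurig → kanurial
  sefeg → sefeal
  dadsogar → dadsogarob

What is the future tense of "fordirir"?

fordirirob

tokidvid and rukzig both have last vowel 'i' yet inflect differently (tokidviddet, rukzial), so the last vowel is not what conditions the rule; the final letter is.
"fordirir" ends in -r. The stems ending in -r (dadsogar → dadsogarob, lilner → lilnerob) add -ob.
The other patterns: stems ending in -d double the final consonant and add -et; stems ending in -g drop the final letter and add -al.
So fordirir → fordirirob.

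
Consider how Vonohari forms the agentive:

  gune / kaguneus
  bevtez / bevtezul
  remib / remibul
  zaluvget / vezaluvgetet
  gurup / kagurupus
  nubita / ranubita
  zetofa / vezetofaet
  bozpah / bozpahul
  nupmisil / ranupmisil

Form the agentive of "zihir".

vezihiret

nubita and zetofa both end in -a yet inflect differently (ranubita, vezetofaet), so the final letter is not what conditions the rule; the first letter is.
"zihir" begins with z-. The stems beginning with z- (zetofa → vezetofaet, zaluvget → vezaluvgetet) add ve- … -et around the stem.
So zihir → vezihiret.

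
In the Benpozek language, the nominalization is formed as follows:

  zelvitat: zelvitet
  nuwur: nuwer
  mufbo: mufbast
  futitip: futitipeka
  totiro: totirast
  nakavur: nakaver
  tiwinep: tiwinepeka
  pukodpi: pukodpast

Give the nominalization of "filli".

fillast

pukodpi and futitip both have last vowel 'i' yet inflect differently (pukodpast, futitipeka), so the last vowel is not what conditions the rule; the final letter is.
"filli" ends in -i. The one such stem in the data (pukodpi → pukodpast) drops the final letter and adds -ast (as do mufbo, totiro), so the same rule applies.
So filli → fillast.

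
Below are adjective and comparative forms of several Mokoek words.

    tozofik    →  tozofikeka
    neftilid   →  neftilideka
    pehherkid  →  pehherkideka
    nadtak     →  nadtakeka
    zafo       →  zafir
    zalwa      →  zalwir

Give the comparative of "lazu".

"lazu" ends in a vowel. The stems ending in a vowel (zafo → zafir, zalwa → zalwir) drop the final letter and add -ir.
The other pattern: stems ending in a consonant add -eka.
So lazu → lazir.

lazir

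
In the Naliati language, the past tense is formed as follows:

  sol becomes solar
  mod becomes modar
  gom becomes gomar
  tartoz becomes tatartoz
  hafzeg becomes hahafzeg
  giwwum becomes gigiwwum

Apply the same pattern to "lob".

gom and giwwum both end in -m yet inflect differently (gomar, gigiwwum), so the final letter is not what conditions the rule; the number of vowels is.
"lob" has 1 vowel. The stems with 1 vowel (sol → solar, mod → modar, gom → gomar) add -ar.
The other pattern: stems with 2 vowels repeat the first consonant+vowel as a prefix.
So lob → lobar.

lobar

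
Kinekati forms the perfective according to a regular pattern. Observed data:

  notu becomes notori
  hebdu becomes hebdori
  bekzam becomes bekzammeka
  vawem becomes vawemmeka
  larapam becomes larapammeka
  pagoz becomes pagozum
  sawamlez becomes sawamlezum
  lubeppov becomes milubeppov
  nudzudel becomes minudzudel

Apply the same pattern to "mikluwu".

vawem and sawamlez both have last vowel 'e' yet inflect differently (vawemmeka, sawamlezum), so the last vowel is not what conditions the rule; the final letter is.
"mikluwu" ends in -u. The stems ending in -u (notu → notori, hebdu → hebdori) drop the final letter and add -ori.
So mikluwu → mikluwori.

mikluwori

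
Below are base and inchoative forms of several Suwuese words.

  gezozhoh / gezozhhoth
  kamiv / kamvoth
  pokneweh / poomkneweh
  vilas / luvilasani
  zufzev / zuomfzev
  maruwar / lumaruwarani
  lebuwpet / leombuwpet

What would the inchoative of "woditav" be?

pokneweh and gezozhoh both end in -h yet inflect differently (poomkneweh, gezozhhoth), so the final letter is not what conditions the rule; the last vowel is.
"woditav" has last vowel 'a'. The stems whose last vowel is 'a' (vilas → luvilasani, maruwar → lumaruwarani) add lu- … -ani around the stem.
The other patterns: stems whose last vowel is 'e' insert -om- after the first vowel; stems whose last vowel is 'i' or 'o' delete the last vowel and add -oth.
So woditav → luwoditavani.

luwoditavani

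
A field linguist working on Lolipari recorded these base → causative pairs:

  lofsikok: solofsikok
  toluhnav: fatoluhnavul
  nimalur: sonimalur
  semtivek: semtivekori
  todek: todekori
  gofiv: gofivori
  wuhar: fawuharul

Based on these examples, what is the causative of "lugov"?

gofiv and toluhnav both end in -v yet inflect differently (gofivori, fatoluhnavul), so the final letter is not what conditions the rule; the last vowel is.
"lugov" has last vowel 'o'. The one such stem in the data (lofsikok → solofsikok) adds the prefix so-, so the same rule applies.
The other patterns: stems whose last vowel is 'e' or 'i' add -ori; stems whose last vowel is 'a' add fa- … -ul around the stem.
So lugov → solugov.

solugov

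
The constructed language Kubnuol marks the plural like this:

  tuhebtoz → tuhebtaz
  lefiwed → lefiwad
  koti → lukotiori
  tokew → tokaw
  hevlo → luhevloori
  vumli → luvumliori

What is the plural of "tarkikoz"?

tuhebtoz and hevlo both have last vowel 'o' yet inflect differently (tuhebtaz, luhevloori), so the last vowel is not what conditions the rule; whether the stem ends in a vowel or a consonant is.
"tarkikoz" ends in a consonant. The stems ending in a consonant (tokew → tokaw, lefiwed → lefiwad, tuhebtoz → tuhebtaz) change the last vowel to 'a'.
The other pattern: stems ending in a vowel add lu- … -ori around the stem.
So tarkikoz → tarkikaz.

tarkikaz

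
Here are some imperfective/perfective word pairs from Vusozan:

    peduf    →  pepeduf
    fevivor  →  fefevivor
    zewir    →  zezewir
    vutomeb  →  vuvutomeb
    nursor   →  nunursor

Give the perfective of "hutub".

huhutub

Every pair shown (peduf → pepeduf, fevivor → fefevivor, zewir → zezewir, …) follows the same rule: repeat the first consonant+vowel as a prefix.
So hutub → huhutub.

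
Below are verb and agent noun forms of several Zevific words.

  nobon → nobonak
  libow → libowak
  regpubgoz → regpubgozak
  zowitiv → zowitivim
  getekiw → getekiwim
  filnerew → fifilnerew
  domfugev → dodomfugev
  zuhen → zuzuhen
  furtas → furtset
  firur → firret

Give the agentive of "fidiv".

libow and getekiw both end in -w yet inflect differently (libowak, getekiwim), so the final letter is not what conditions the rule; the last vowel is.
"fidiv" has last vowel 'i'. The stems whose last vowel is 'i' (zowitiv → zowitivim, getekiw → getekiwim) add -im.
So fidiv → fidivim.

fidivim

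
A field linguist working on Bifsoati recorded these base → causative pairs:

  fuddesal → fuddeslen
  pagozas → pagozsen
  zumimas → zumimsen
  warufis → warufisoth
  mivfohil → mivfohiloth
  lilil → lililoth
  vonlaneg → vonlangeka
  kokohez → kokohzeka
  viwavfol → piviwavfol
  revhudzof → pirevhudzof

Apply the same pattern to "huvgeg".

huvggeka

pagozas and warufis both end in -s yet inflect differently (pagozsen, warufisoth), so the final letter is not what conditions the rule; the last vowel is.
"huvgeg" has last vowel 'e'. The stems whose last vowel is 'e' (vonlaneg → vonlangeka, kokohez → kokohzeka) delete the last vowel and add -eka.
The other patterns: stems whose last vowel is 'a' delete the last vowel and add -en; stems whose last vowel is 'i' add -oth; stems whose last vowel is 'o' add the prefix pi-.
So huvgeg → huvggeka.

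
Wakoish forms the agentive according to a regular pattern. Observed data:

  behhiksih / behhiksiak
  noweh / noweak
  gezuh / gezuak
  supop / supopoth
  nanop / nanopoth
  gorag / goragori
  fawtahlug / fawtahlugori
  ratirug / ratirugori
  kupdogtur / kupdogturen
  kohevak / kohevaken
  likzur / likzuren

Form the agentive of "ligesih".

gezuh and fawtahlug both have last vowel 'u' yet inflect differently (gezuak, fawtahlugori), so the last vowel is not what conditions the rule; the final letter is.
"ligesih" ends in -h. The stems ending in -h (behhiksih → behhiksiak, noweh → noweak, gezuh → gezuak) drop the final letter and add -ak.
So ligesih → ligesiak.

ligesiak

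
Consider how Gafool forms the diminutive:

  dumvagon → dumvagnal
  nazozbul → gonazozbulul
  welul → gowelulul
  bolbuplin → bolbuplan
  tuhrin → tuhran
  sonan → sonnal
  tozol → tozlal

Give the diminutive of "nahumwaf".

"nahumwaf" has last vowel 'a'. The one such stem in the data (sonan → sonnal) deletes the last vowel and adds -al (as do tozol, dumvagon), so the same rule applies.
The other patterns: stems whose last vowel is 'u' add go- … -ul around the stem; stems whose last vowel is 'i' change the last vowel to 'a'.
So nahumwaf → nahumwfal.

nahumwfal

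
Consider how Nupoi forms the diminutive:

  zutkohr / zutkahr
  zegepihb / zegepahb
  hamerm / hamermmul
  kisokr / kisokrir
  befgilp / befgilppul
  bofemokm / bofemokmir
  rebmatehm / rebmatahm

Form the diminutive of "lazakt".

lazaktir

zutkohr and kisokr both end in -r yet inflect differently (zutkahr, kisokrir), so the final letter is not what conditions the rule; the second-to-last letter is.
"lazakt" has second-to-last letter 'k'. The stems whose second-to-last letter is 'k' (kisokr → kisokrir, bofemokm → bofemokmir) add -ir.
So lazakt → lazaktir.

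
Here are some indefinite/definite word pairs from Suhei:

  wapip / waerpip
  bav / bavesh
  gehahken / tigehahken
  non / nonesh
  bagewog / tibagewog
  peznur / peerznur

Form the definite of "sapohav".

non and gehahken both end in -n yet inflect differently (nonesh, tigehahken), so the final letter is not what conditions the rule; the number of vowels is.
"sapohav" has 3 vowels. The stems with 3 vowels (gehahken → tigehahken, bagewog → tibagewog) add the prefix ti-.
So sapohav → tisapohav.

tisapohav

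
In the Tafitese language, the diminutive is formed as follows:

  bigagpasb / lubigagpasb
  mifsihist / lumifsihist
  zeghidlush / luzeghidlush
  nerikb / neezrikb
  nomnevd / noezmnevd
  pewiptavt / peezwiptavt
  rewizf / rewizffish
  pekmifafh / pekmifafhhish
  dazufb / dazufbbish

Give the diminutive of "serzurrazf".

bigagpasb and nerikb both end in -b yet inflect differently (lubigagpasb, neezrikb), so the final letter is not what conditions the rule; the second-to-last letter is.
"serzurrazf" has second-to-last letter 'z'. The one such stem in the data (rewizf → rewizffish) doubles the final consonant and adds -ish (as do pekmifafh, dazufb), so the same rule applies.
So serzurrazf → serzurrazffish.

serzurrazffish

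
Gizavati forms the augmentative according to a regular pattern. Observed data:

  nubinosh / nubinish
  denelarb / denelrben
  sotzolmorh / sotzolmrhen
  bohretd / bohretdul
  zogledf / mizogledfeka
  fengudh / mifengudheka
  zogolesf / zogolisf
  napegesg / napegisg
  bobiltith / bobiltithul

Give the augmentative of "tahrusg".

fengudh and nubinosh both end in -h yet inflect differently (mifengudheka, nubinish), so the final letter is not what conditions the rule; the second-to-last letter is.
"tahrusg" has second-to-last letter 's'. The stems whose second-to-last letter is 's' (napegesg → napegisg, nubinosh → nubinish, zogolesf → zogolisf) change the last vowel to 'i'.
The other patterns: stems whose second-to-last letter is 'd' add mi- … -eka around the stem; stems whose second-to-last letter is 'r' delete the last vowel and add -en; stems whose second-to-last letter is 't' add -ul.
So tahrusg → tahrisg.

tahrisg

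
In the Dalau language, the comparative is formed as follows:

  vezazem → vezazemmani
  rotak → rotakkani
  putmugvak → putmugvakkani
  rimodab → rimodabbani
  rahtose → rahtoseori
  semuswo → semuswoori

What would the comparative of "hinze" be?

hinzeori

"hinze" ends in a vowel. The stems ending in a vowel (rahtose → rahtoseori, semuswo → semuswoori) add -ori.
The other pattern: stems ending in a consonant double the final consonant and add -ani.
So hinze → hinzeori.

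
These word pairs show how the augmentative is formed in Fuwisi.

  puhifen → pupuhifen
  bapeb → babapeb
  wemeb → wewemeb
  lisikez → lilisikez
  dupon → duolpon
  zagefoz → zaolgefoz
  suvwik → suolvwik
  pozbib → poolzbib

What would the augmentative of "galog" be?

puhifen and dupon both end in -n yet inflect differently (pupuhifen, duolpon), so the final letter is not what conditions the rule; the last vowel is.
"galog" has last vowel 'o'. The stems whose last vowel is 'o' (dupon → duolpon, zagefoz → zaolgefoz) insert -ol- after the first vowel.
So galog → gaollog.

gaollog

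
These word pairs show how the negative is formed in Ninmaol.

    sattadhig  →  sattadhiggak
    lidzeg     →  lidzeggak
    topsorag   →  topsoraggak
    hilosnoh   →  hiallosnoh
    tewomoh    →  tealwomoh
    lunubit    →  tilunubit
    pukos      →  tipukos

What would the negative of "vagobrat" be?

"vagobrat" ends in -t. The one such stem in the data (lunubit → tilunubit) adds the prefix ti-, so the same rule applies.
The other patterns: stems ending in -g double the final consonant and add -ak; stems ending in -h insert -al- after the first vowel.
So vagobrat → tivagobrat.

tivagobrat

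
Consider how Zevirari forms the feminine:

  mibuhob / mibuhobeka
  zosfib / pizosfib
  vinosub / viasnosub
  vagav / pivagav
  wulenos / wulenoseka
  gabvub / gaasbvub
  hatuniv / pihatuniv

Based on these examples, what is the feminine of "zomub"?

zoasmub

"zomub" has last vowel 'u'. The stems whose last vowel is 'u' (vinosub → viasnosub, gabvub → gaasbvub) insert -as- after the first vowel.
So zomub → zoasmub.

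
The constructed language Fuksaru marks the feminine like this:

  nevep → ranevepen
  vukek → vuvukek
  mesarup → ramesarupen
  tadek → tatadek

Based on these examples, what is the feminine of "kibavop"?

rakibavopen

nevep and vukek both have last vowel 'e' yet inflect differently (ranevepen, vuvukek), so the last vowel is not what conditions the rule; the final letter is.
"kibavop" ends in -p. The stems ending in -p (nevep → ranevepen, mesarup → ramesarupen) add ra- … -en around the stem.
So kibavop → rakibavopen.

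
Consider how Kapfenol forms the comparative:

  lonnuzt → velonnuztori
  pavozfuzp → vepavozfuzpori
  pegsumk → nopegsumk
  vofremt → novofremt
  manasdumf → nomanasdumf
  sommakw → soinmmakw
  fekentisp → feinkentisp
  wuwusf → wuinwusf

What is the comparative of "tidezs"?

lonnuzt and vofremt both end in -t yet inflect differently (velonnuztori, novofremt), so the final letter is not what conditions the rule; the second-to-last letter is.
"tidezs" has second-to-last letter 'z'. The stems whose second-to-last letter is 'z' (lonnuzt → velonnuztori, pavozfuzp → vepavozfuzpori) add ve- … -ori around the stem.
The other patterns: stems whose second-to-last letter is 'm' add the prefix no-; stems whose second-to-last letter is 'k' or 's' insert -in- after the first vowel.
So tidezs → vetidezsori.

vetidezsori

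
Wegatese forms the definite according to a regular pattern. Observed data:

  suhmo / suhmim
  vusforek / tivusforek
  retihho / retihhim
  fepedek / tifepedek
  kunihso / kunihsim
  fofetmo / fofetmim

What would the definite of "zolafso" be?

zolafsim

fofetmo and fepedek both begin with f- yet inflect differently (fofetmim, tifepedek), so the first letter is not what conditions the rule; the final letter is.
"zolafso" ends in -o. The stems ending in -o (retihho → retihhim, suhmo → suhmim, fofetmo → fofetmim) drop the final letter and add -im.
The other pattern: stems ending in -k add the prefix ti-.
So zolafso → zolafsim.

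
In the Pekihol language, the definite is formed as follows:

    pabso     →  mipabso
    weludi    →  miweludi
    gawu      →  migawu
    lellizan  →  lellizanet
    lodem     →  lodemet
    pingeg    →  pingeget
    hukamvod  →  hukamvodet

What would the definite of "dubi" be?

pabso and hukamvod both have last vowel 'o' yet inflect differently (mipabso, hukamvodet), so the last vowel is not what conditions the rule; whether the stem ends in a vowel or a consonant is.
"dubi" ends in a vowel. The stems ending in a vowel (pabso → mipabso, weludi → miweludi, gawu → migawu) add the prefix mi-.
The other pattern: stems ending in a consonant add -et.
So dubi → midubi.

midubi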